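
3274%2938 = 336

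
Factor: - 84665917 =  - 7^1*773^1*15647^1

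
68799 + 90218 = 159017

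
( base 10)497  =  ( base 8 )761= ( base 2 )111110001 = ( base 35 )e7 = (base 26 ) j3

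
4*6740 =26960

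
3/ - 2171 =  - 1 + 2168/2171 = - 0.00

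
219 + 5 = 224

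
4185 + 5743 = 9928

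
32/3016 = 4/377 = 0.01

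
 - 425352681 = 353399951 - 778752632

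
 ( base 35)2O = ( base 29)37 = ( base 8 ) 136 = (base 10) 94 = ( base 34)2Q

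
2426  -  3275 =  - 849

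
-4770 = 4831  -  9601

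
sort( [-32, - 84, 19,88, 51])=[ - 84, - 32 , 19,51, 88] 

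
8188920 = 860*9522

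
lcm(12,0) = 0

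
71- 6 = 65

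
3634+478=4112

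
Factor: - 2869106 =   -  2^1*1434553^1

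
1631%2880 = 1631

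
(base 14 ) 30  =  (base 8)52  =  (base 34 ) 18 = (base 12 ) 36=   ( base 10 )42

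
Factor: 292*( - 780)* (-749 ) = 2^4*3^1*5^1*7^1*13^1*73^1* 107^1 = 170592240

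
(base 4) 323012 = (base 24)6de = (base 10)3782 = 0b111011000110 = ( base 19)a91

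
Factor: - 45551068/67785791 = -2^2*59^1*  193013^1* 67785791^( - 1) 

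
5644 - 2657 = 2987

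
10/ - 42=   -  5/21=- 0.24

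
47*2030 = 95410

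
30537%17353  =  13184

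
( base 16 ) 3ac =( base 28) 15G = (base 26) 1a4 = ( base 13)574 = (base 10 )940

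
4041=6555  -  2514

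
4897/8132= 4897/8132=0.60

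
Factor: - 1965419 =-23^1 * 85453^1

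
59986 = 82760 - 22774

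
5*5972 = 29860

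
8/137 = 8/137 =0.06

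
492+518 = 1010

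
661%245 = 171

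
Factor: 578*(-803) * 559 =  - 259450906 = - 2^1 * 11^1*13^1*17^2*43^1 * 73^1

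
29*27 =783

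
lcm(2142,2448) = 17136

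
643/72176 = 643/72176 = 0.01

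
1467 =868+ 599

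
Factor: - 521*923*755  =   - 5^1 * 13^1*71^1*151^1* 521^1 = -363066665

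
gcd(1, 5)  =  1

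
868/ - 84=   -  31/3 = - 10.33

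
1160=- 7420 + 8580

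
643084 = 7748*83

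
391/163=2 + 65/163 = 2.40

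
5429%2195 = 1039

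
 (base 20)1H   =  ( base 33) 14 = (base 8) 45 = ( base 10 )37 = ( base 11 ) 34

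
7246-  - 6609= 13855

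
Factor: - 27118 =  - 2^1*7^1*13^1 * 149^1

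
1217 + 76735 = 77952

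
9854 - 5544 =4310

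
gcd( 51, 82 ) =1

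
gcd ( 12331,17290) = 19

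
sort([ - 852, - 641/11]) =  [-852 , - 641/11 ] 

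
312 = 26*12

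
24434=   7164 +17270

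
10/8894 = 5/4447 = 0.00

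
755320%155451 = 133516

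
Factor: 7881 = 3^1*37^1 * 71^1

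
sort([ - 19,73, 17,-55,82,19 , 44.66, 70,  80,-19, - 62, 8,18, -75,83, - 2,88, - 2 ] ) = [ - 75  ,-62,-55, - 19, - 19,  -  2 , - 2,8,17,18 , 19,44.66 , 70 , 73,80, 82,  83, 88 ] 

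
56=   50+6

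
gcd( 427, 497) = 7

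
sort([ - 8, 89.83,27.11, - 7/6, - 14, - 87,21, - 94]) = [ -94 ,- 87, - 14, - 8, - 7/6 , 21,  27.11, 89.83 ] 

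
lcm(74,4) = 148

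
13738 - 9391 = 4347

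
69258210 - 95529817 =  - 26271607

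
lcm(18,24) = 72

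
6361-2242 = 4119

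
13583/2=6791 + 1/2 = 6791.50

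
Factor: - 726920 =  -2^3 * 5^1*17^1*1069^1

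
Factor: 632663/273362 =2^ (-1) *37^1*103^( - 1)*1327^(  -  1)*17099^1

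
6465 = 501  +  5964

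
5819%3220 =2599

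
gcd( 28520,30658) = 2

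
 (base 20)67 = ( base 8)177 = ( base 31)43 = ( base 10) 127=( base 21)61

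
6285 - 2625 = 3660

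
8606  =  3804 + 4802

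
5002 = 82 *61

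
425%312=113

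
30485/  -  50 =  - 6097/10= - 609.70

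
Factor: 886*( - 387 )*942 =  - 2^2 * 3^3 * 43^1 * 157^1*443^1 = - 322994844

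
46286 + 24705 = 70991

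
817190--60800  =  877990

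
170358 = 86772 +83586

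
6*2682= 16092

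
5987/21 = 5987/21 = 285.10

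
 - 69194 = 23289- 92483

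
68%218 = 68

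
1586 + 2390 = 3976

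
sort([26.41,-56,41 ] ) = [ -56,26.41, 41 ]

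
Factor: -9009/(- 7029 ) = 91/71 = 7^1*13^1*71^( - 1)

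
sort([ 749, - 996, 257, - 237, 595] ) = [ - 996, - 237,257,595,749] 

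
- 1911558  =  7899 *( - 242 )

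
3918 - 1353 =2565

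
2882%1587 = 1295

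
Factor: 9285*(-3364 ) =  - 2^2*3^1*5^1*29^2*619^1 = - 31234740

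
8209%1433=1044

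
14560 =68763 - 54203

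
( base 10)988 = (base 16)3DC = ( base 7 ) 2611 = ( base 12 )6a4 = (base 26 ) 1C0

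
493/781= 493/781 = 0.63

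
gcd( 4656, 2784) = 48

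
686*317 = 217462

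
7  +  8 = 15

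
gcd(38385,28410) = 15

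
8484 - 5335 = 3149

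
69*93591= 6457779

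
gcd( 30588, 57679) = 1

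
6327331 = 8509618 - 2182287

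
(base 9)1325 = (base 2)1111100011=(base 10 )995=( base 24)1HB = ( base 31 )113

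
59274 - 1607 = 57667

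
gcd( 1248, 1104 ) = 48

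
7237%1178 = 169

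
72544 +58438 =130982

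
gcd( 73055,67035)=5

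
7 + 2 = 9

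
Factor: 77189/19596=2^( - 2)*3^( - 1)*7^1*23^( - 1 )* 71^( - 1 )*11027^1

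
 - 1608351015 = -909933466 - 698417549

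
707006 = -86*( - 8221) 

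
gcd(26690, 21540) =10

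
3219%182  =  125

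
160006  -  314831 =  - 154825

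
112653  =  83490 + 29163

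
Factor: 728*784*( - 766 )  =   - 2^8*7^3 * 13^1 *383^1 = - 437196032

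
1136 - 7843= - 6707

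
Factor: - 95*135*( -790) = 2^1*3^3*5^3 * 19^1 * 79^1 = 10131750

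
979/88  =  11+ 1/8  =  11.12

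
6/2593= 6/2593=0.00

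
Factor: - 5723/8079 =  - 3^( - 1)* 59^1 * 97^1*2693^ ( - 1) 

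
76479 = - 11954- - 88433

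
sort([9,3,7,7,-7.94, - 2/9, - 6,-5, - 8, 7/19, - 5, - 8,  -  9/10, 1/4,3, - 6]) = [ - 8, - 8, - 7.94, - 6, - 6, - 5, - 5,  -  9/10, - 2/9 , 1/4,7/19, 3  ,  3, 7, 7,9]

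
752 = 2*376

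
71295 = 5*14259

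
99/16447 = 99/16447 = 0.01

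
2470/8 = 1235/4 = 308.75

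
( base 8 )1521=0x351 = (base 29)108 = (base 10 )849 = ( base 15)3b9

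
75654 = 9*8406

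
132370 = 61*2170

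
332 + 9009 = 9341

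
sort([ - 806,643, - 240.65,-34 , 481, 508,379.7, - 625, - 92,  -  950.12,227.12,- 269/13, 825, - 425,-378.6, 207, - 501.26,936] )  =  [ - 950.12, - 806, - 625, - 501.26,  -  425,-378.6, - 240.65, - 92, - 34 , - 269/13,207, 227.12, 379.7, 481,508,643,825,936 ] 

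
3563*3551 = 12652213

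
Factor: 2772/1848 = 3/2  =  2^( - 1) * 3^1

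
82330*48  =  3951840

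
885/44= 20 + 5/44  =  20.11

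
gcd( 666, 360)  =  18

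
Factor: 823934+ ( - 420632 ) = 403302 = 2^1*3^1 * 67217^1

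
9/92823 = 3/30941 = 0.00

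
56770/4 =14192  +  1/2 = 14192.50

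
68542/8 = 34271/4 = 8567.75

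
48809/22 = 2218+13/22 = 2218.59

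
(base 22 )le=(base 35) dl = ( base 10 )476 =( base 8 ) 734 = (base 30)FQ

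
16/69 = 16/69 = 0.23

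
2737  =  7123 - 4386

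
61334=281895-220561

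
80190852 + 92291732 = 172482584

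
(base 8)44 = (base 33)13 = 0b100100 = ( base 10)36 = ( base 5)121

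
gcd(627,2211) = 33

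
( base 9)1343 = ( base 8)1763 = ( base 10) 1011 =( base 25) 1fb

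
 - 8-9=  -  17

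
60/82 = 30/41 = 0.73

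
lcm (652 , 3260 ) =3260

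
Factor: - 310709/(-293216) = 373/352 = 2^ ( - 5)*11^(- 1)*373^1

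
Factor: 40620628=2^2*10155157^1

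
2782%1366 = 50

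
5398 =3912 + 1486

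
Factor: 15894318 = 2^1*3^1*11^2*21893^1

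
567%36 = 27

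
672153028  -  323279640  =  348873388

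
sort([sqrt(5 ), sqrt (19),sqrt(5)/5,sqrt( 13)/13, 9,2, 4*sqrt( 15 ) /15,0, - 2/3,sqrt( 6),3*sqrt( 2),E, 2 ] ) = [ -2/3, 0, sqrt( 13)/13,sqrt( 5 )/5, 4*sqrt( 15) /15,2,2,sqrt( 5 ),  sqrt (6 ), E, 3*sqrt( 2 ), sqrt( 19),  9 ]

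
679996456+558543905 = 1238540361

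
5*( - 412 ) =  - 2060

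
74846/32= 2338 + 15/16 = 2338.94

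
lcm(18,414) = 414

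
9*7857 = 70713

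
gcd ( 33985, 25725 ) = 35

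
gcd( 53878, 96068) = 2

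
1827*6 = 10962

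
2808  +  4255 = 7063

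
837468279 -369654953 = 467813326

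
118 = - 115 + 233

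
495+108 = 603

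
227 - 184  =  43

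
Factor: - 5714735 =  - 5^1*13^2 * 6763^1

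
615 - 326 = 289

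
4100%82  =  0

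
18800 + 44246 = 63046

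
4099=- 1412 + 5511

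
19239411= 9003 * 2137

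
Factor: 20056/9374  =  2^2*23^1*43^ ( - 1)= 92/43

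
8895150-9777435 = -882285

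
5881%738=715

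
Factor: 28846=2^1*14423^1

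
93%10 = 3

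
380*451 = 171380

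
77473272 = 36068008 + 41405264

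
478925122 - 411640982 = 67284140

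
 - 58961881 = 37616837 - 96578718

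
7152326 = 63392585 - 56240259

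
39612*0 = 0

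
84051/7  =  12007  +  2/7 = 12007.29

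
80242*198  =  15887916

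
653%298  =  57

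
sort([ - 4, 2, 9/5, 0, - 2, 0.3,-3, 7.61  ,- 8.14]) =[-8.14, - 4, - 3 ,  -  2,0,0.3,9/5 , 2,7.61]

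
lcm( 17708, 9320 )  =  177080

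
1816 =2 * 908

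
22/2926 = 1/133= 0.01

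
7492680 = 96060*78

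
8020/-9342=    -1 + 661/4671 = - 0.86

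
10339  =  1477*7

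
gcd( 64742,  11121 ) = 1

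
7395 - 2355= 5040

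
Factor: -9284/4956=  -  2321/1239 =- 3^( - 1)*7^( - 1)*11^1*59^( -1) *211^1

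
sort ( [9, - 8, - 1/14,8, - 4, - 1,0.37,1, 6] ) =[ -8, - 4, - 1,-1/14, 0.37, 1,  6,8,9]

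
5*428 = 2140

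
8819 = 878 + 7941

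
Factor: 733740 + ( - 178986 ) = 2^1*3^1 *92459^1 = 554754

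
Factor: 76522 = 2^1 * 38261^1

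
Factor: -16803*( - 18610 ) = 312703830= 2^1 * 3^2 * 5^1*1861^1 * 1867^1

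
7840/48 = 163 + 1/3  =  163.33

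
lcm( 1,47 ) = 47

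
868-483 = 385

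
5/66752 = 5/66752 = 0.00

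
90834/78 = 1164 + 7/13 = 1164.54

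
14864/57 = 14864/57 = 260.77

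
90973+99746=190719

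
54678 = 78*701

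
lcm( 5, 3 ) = 15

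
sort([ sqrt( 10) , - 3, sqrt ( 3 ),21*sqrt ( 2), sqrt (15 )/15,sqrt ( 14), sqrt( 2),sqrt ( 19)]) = [  -  3,sqrt(15)/15, sqrt( 2), sqrt( 3 ), sqrt ( 10 ), sqrt ( 14),sqrt(19),21*sqrt( 2) ] 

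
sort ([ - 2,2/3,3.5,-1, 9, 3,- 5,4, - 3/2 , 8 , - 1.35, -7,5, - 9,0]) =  [ - 9, - 7, - 5, - 2,-3/2,  -  1.35,  -  1, 0, 2/3,3,3.5, 4,5,8 , 9 ] 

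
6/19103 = 6/19103 =0.00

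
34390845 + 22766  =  34413611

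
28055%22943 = 5112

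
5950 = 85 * 70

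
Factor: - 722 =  - 2^1*19^2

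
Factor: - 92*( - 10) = 2^3*5^1*23^1 = 920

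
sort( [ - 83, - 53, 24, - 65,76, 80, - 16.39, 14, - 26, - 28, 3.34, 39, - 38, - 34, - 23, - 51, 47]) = [ - 83, - 65 , - 53, - 51, - 38, - 34, - 28 , - 26, - 23, -16.39 , 3.34, 14, 24, 39,  47,76, 80]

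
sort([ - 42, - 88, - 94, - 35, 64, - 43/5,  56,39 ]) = [ - 94, - 88, - 42, - 35,  -  43/5,39,56, 64]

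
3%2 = 1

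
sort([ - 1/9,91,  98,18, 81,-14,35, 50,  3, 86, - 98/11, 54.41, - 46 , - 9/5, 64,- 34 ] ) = [ - 46, - 34, - 14, - 98/11, - 9/5, - 1/9,3, 18, 35,50, 54.41,64 , 81, 86,91 , 98]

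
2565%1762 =803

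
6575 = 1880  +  4695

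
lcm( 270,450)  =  1350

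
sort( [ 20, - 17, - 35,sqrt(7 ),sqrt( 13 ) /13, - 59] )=[ - 59,-35, - 17, sqrt( 13)/13,sqrt(7) , 20 ]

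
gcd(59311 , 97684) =1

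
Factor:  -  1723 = -1723^1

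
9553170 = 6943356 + 2609814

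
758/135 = 758/135 = 5.61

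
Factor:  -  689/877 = -13^1*53^1*877^(-1 ) 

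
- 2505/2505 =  - 1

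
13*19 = 247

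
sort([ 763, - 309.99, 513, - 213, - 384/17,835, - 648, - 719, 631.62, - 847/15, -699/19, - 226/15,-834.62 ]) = [-834.62, - 719, - 648, - 309.99, - 213, - 847/15,  -  699/19, - 384/17, - 226/15,513, 631.62,763,835]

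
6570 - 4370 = 2200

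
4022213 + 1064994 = 5087207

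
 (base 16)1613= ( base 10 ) 5651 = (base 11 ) 4278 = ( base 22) BEJ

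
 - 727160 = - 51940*14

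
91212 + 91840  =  183052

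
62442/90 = 3469/5 = 693.80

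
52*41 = 2132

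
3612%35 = 7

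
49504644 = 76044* 651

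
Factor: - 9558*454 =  - 4339332 =-2^2 * 3^4*59^1*227^1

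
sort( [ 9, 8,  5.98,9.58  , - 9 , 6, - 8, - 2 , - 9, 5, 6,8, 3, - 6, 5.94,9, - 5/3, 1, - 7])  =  [ - 9,-9,  -  8, - 7,- 6, - 2, - 5/3,1, 3, 5, 5.94, 5.98,6, 6,  8,  8,  9,9,9.58 ] 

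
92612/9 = 10290 + 2/9 = 10290.22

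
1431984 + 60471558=61903542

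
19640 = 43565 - 23925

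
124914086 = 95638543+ 29275543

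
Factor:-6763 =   -  6763^1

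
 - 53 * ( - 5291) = 280423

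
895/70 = 179/14 = 12.79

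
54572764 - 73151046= - 18578282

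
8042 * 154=1238468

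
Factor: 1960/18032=2^( - 1)*5^1*23^(-1 )=5/46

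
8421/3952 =8421/3952 = 2.13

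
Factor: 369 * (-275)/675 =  - 451/3 = - 3^( - 1)*11^1* 41^1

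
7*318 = 2226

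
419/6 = 69 + 5/6 = 69.83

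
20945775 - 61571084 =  -40625309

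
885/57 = 15  +  10/19 = 15.53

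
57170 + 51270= 108440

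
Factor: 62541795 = 3^1*5^1 * 4169453^1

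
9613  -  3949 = 5664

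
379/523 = 379/523= 0.72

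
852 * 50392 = 42933984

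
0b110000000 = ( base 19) 114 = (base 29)D7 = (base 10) 384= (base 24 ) G0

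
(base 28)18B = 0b1111111011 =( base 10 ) 1019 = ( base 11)847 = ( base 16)3fb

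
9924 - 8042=1882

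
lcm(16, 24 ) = 48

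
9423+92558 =101981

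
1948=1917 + 31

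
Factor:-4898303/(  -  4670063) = 29^1*67^1*211^( - 1)*2521^1*22133^( -1)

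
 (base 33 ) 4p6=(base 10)5187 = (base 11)3996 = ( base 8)12103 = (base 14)1C67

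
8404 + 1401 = 9805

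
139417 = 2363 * 59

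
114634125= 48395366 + 66238759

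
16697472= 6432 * 2596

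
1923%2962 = 1923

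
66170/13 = 5090 = 5090.00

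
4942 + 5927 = 10869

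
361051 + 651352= 1012403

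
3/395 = 3/395 =0.01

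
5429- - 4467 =9896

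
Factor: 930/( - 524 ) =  - 465/262 = - 2^( - 1 )*3^1*5^1*31^1*131^( - 1) 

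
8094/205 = 39 + 99/205 = 39.48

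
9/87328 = 9/87328 = 0.00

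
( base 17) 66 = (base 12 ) 90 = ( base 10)108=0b1101100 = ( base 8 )154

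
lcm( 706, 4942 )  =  4942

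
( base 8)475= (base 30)ah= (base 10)317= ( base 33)9k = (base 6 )1245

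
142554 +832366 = 974920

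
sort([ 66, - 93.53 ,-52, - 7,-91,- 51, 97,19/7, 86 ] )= [ - 93.53,-91, - 52, - 51, - 7, 19/7, 66,86 , 97 ] 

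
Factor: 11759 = 11^1* 1069^1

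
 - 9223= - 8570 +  - 653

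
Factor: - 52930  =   - 2^1*5^1*67^1 * 79^1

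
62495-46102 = 16393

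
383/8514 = 383/8514 = 0.04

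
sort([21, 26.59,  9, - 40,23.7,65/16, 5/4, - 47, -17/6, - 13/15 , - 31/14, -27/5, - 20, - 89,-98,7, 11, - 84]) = [ - 98, - 89, - 84, - 47, - 40 , - 20, - 27/5,  -  17/6, - 31/14, - 13/15,5/4,65/16, 7,9,11,21,23.7,26.59 ] 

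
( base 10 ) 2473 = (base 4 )212221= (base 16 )9A9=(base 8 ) 4651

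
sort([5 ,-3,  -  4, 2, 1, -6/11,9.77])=[ - 4, - 3,-6/11,  1 , 2,  5,9.77] 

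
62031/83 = 747 + 30/83 = 747.36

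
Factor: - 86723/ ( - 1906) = 2^( - 1 )*7^1*13^1  =  91/2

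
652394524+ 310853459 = 963247983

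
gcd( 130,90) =10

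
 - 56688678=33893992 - 90582670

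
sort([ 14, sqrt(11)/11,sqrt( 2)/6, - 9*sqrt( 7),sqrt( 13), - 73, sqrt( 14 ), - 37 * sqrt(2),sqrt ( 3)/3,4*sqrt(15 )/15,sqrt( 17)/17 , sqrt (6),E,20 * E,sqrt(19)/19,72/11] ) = [-73, - 37*sqrt ( 2), - 9*sqrt(7),sqrt(19)/19,sqrt(2 )/6, sqrt(17)/17,sqrt(11)/11,sqrt(3)/3,4*sqrt( 15)/15, sqrt(6),E, sqrt (13),sqrt(14),72/11,14,20*E]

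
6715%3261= 193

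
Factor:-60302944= - 2^5*13^1*17^1*8527^1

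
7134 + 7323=14457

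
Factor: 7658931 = 3^1*7^1 * 23^1*101^1*157^1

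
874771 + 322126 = 1196897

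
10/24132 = 5/12066  =  0.00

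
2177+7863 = 10040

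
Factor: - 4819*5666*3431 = -2^1*47^1*61^1*73^1*79^1*2833^1  =  - 93681581674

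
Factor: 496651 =31^1*37^1* 433^1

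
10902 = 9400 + 1502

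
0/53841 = 0 = 0.00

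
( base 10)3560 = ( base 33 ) 38T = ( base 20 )8I0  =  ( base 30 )3sk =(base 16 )de8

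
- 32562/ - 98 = 332 + 13/49 = 332.27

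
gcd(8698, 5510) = 2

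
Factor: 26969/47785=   5^( - 1) * 19^ ( - 1)*149^1*  181^1*503^(-1) 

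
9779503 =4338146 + 5441357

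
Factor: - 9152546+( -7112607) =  - 16265153 = - 16265153^1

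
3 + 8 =11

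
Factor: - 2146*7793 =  - 2^1*29^1*37^1 * 7793^1 = - 16723778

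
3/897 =1/299 = 0.00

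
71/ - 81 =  - 71/81 = -0.88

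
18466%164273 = 18466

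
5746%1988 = 1770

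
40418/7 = 5774 = 5774.00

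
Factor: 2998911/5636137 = 3^1*13^(-1)*59^1*16943^1 * 433549^( - 1 ) 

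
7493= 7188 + 305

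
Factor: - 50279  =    -  137^1 * 367^1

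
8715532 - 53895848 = -45180316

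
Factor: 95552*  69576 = 2^9  *  3^1*13^1*223^1 * 1493^1 = 6648125952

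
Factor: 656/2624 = 1/4 = 2^( - 2) 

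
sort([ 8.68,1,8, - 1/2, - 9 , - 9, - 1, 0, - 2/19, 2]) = [ - 9, - 9,-1 ,-1/2, - 2/19,0,1,2,8, 8.68]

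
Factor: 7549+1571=2^5 *3^1*5^1 * 19^1= 9120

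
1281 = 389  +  892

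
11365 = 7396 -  -3969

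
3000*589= 1767000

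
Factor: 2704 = 2^4*13^2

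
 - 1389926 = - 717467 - 672459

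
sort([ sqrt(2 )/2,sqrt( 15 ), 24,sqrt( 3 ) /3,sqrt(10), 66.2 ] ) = [sqrt (3)/3,sqrt(2 )/2, sqrt(10),sqrt( 15), 24,66.2] 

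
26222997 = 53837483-27614486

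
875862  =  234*3743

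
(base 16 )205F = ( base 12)4967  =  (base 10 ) 8287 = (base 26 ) c6j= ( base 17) 1bb8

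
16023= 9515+6508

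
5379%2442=495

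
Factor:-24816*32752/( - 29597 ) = 812773632/29597=2^8*3^1*11^1* 17^(- 1 )*23^1  *  47^1*89^1*1741^( - 1)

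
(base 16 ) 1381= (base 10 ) 4993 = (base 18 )f77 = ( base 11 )382a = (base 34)4AT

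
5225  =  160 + 5065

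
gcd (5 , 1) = 1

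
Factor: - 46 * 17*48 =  - 2^5*3^1*17^1 *23^1 = - 37536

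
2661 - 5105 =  - 2444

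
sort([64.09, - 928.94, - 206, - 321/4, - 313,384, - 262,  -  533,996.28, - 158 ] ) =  [-928.94, -533 ,-313, -262, - 206, - 158, - 321/4, 64.09 , 384,996.28]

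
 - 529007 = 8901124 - 9430131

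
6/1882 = 3/941 = 0.00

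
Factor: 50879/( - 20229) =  - 3^( - 1 )*11^( -1)*83^1 = - 83/33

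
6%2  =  0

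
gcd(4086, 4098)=6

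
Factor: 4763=11^1*433^1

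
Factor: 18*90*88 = 2^5*3^4*5^1*11^1 = 142560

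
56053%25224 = 5605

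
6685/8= 6685/8=835.62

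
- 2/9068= - 1 + 4533/4534 = - 0.00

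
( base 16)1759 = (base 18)1081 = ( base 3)22012101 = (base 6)43401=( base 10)5977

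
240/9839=240/9839 = 0.02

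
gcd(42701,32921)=1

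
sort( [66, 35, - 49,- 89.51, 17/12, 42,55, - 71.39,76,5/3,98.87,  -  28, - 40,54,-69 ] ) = [ - 89.51,  -  71.39,-69,  -  49,-40 ,  -  28,17/12,5/3,35,42, 54,55,66, 76,98.87]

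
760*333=253080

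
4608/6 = 768  =  768.00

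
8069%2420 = 809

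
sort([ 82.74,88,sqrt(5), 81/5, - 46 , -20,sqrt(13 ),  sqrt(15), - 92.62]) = [ - 92.62,-46, - 20, sqrt(5),sqrt( 13),sqrt( 15) , 81/5,82.74, 88]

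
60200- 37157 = 23043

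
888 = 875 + 13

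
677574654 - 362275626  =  315299028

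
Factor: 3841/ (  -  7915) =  - 5^( - 1)*23^1 *167^1*1583^ ( - 1)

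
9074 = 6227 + 2847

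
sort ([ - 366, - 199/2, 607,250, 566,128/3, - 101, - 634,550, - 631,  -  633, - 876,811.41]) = [ - 876, - 634, - 633, - 631 , - 366, - 101, - 199/2, 128/3, 250,550,566,607, 811.41] 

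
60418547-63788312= - 3369765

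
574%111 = 19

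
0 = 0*(  -  652) 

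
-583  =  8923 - 9506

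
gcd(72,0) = 72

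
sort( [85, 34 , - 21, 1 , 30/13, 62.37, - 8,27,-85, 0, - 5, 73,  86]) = [ - 85,-21, - 8, - 5, 0, 1, 30/13, 27,  34, 62.37, 73, 85,86]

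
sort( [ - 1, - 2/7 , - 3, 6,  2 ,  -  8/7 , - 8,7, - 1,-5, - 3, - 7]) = [ - 8, - 7, - 5, - 3, - 3, - 8/7,-1, - 1 ,-2/7,2 , 6, 7 ]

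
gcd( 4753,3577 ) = 49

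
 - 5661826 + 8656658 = 2994832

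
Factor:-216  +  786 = 570=   2^1*3^1 * 5^1 * 19^1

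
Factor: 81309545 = 5^1*101^1*161009^1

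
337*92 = 31004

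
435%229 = 206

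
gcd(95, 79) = 1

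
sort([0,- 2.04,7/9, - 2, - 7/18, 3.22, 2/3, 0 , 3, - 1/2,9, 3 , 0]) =[ - 2.04, - 2, - 1/2, - 7/18, 0,  0,0, 2/3, 7/9,3,3, 3.22, 9]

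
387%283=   104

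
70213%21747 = 4972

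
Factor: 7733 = 11^1*19^1*37^1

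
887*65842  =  58401854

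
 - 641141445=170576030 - 811717475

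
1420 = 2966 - 1546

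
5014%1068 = 742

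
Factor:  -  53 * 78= - 2^1 * 3^1*13^1*53^1 = - 4134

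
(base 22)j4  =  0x1A6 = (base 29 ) eg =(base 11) 354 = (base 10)422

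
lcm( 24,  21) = 168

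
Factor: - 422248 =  - 2^3*47^1*1123^1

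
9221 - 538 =8683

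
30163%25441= 4722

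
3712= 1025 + 2687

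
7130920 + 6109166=13240086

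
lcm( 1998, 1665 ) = 9990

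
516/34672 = 129/8668 = 0.01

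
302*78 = 23556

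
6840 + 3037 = 9877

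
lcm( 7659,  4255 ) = 38295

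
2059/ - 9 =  - 2059/9 = - 228.78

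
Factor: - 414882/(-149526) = 71^( - 1)*197^1 = 197/71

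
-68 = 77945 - 78013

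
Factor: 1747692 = 2^2*3^2*43^1*1129^1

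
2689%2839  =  2689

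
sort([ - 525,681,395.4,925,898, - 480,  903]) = [ - 525,-480,395.4,681,898,  903, 925]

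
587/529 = 1 +58/529 = 1.11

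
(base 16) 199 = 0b110011001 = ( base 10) 409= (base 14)213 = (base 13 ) 256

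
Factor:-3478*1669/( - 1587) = 2^1*3^(-1)*23^( - 2 )*  37^1*47^1*1669^1 = 5804782/1587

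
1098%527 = 44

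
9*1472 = 13248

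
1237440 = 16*77340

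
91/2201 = 91/2201 = 0.04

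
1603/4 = 1603/4  =  400.75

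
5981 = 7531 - 1550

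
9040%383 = 231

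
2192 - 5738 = - 3546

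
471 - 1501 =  - 1030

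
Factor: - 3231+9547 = 6316 = 2^2*1579^1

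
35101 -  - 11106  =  46207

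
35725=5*7145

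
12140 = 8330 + 3810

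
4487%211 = 56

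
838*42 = 35196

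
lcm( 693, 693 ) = 693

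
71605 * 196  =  14034580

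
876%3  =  0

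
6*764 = 4584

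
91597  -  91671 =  - 74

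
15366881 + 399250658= 414617539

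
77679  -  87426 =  - 9747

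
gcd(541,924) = 1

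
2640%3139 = 2640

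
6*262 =1572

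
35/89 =35/89= 0.39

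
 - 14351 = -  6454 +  - 7897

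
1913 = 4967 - 3054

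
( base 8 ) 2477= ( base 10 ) 1343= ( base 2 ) 10100111111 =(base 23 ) 2C9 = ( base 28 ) 1JR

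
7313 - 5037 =2276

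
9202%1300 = 102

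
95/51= 1 + 44/51 = 1.86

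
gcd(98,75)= 1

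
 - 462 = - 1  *462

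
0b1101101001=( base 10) 873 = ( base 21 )1KC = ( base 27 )159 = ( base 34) PN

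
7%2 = 1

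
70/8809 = 70/8809 = 0.01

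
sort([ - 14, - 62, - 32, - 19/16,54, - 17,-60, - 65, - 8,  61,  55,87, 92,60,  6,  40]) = [ - 65,-62, - 60, - 32, - 17, - 14, - 8, - 19/16,6,40,54,55,60, 61,87, 92 ]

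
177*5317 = 941109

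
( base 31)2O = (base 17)51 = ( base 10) 86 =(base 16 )56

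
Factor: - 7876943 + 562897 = - 2^1*  17^1*23^1* 47^1*199^1 = - 7314046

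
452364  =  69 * 6556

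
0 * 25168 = 0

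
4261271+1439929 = 5701200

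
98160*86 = 8441760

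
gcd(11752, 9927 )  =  1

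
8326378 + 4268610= 12594988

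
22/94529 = 22/94529=0.00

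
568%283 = 2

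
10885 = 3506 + 7379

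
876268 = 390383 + 485885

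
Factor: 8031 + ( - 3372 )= 4659 = 3^1*  1553^1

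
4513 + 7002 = 11515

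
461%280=181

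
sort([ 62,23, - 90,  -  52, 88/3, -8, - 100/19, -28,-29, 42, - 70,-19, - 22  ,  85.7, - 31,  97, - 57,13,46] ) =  [ - 90 ,-70, - 57,- 52,-31, - 29, - 28,-22, - 19, - 8, - 100/19,13, 23, 88/3,42,46, 62, 85.7,97]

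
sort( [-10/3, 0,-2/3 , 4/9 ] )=[ - 10/3,-2/3  ,  0 , 4/9]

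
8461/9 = 8461/9 = 940.11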